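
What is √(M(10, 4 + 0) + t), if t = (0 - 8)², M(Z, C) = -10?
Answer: 3*√6 ≈ 7.3485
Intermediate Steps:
t = 64 (t = (-8)² = 64)
√(M(10, 4 + 0) + t) = √(-10 + 64) = √54 = 3*√6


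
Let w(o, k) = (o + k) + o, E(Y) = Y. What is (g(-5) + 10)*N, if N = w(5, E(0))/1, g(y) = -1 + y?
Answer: 40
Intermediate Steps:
w(o, k) = k + 2*o (w(o, k) = (k + o) + o = k + 2*o)
N = 10 (N = (0 + 2*5)/1 = (0 + 10)*1 = 10*1 = 10)
(g(-5) + 10)*N = ((-1 - 5) + 10)*10 = (-6 + 10)*10 = 4*10 = 40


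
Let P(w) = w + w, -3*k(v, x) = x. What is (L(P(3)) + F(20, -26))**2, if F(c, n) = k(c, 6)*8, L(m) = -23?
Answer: 1521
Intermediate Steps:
k(v, x) = -x/3
P(w) = 2*w
F(c, n) = -16 (F(c, n) = -1/3*6*8 = -2*8 = -16)
(L(P(3)) + F(20, -26))**2 = (-23 - 16)**2 = (-39)**2 = 1521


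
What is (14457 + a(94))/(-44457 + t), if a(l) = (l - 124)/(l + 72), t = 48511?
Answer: 599958/168241 ≈ 3.5661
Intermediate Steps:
a(l) = (-124 + l)/(72 + l)
(14457 + a(94))/(-44457 + t) = (14457 + (-124 + 94)/(72 + 94))/(-44457 + 48511) = (14457 - 30/166)/4054 = (14457 + (1/166)*(-30))*(1/4054) = (14457 - 15/83)*(1/4054) = (1199916/83)*(1/4054) = 599958/168241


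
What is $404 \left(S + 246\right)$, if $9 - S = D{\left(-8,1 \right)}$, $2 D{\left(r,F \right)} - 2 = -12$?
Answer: $105040$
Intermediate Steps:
$D{\left(r,F \right)} = -5$ ($D{\left(r,F \right)} = 1 + \frac{1}{2} \left(-12\right) = 1 - 6 = -5$)
$S = 14$ ($S = 9 - -5 = 9 + 5 = 14$)
$404 \left(S + 246\right) = 404 \left(14 + 246\right) = 404 \cdot 260 = 105040$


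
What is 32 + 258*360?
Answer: 92912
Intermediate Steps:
32 + 258*360 = 32 + 92880 = 92912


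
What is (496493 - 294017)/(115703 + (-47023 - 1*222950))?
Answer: -101238/77135 ≈ -1.3125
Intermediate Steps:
(496493 - 294017)/(115703 + (-47023 - 1*222950)) = 202476/(115703 + (-47023 - 222950)) = 202476/(115703 - 269973) = 202476/(-154270) = 202476*(-1/154270) = -101238/77135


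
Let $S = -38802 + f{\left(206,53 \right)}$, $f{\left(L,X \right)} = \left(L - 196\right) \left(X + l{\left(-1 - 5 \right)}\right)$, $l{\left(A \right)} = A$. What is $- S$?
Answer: $38332$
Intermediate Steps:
$f{\left(L,X \right)} = \left(-196 + L\right) \left(-6 + X\right)$ ($f{\left(L,X \right)} = \left(L - 196\right) \left(X - 6\right) = \left(-196 + L\right) \left(X - 6\right) = \left(-196 + L\right) \left(-6 + X\right)$)
$S = -38332$ ($S = -38802 + \left(1176 - 10388 - 1236 + 206 \cdot 53\right) = -38802 + \left(1176 - 10388 - 1236 + 10918\right) = -38802 + 470 = -38332$)
$- S = \left(-1\right) \left(-38332\right) = 38332$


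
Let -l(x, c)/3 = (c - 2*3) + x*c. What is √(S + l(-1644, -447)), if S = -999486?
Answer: 3*I*√355859 ≈ 1789.6*I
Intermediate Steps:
l(x, c) = 18 - 3*c - 3*c*x (l(x, c) = -3*((c - 2*3) + x*c) = -3*((c - 6) + c*x) = -3*((-6 + c) + c*x) = -3*(-6 + c + c*x) = 18 - 3*c - 3*c*x)
√(S + l(-1644, -447)) = √(-999486 + (18 - 3*(-447) - 3*(-447)*(-1644))) = √(-999486 + (18 + 1341 - 2204604)) = √(-999486 - 2203245) = √(-3202731) = 3*I*√355859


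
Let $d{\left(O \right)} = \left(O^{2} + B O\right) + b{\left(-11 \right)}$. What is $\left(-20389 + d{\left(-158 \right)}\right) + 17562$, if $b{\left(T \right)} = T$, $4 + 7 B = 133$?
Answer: $\frac{134500}{7} \approx 19214.0$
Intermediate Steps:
$B = \frac{129}{7}$ ($B = - \frac{4}{7} + \frac{1}{7} \cdot 133 = - \frac{4}{7} + 19 = \frac{129}{7} \approx 18.429$)
$d{\left(O \right)} = -11 + O^{2} + \frac{129 O}{7}$ ($d{\left(O \right)} = \left(O^{2} + \frac{129 O}{7}\right) - 11 = -11 + O^{2} + \frac{129 O}{7}$)
$\left(-20389 + d{\left(-158 \right)}\right) + 17562 = \left(-20389 + \left(-11 + \left(-158\right)^{2} + \frac{129}{7} \left(-158\right)\right)\right) + 17562 = \left(-20389 - - \frac{154289}{7}\right) + 17562 = \left(-20389 + \frac{154289}{7}\right) + 17562 = \frac{11566}{7} + 17562 = \frac{134500}{7}$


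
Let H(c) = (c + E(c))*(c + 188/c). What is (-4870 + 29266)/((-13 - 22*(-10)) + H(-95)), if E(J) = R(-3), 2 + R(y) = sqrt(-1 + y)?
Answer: 29399202835/11590331941 + 593117585*I/11590331941 ≈ 2.5365 + 0.051173*I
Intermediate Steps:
R(y) = -2 + sqrt(-1 + y)
E(J) = -2 + 2*I (E(J) = -2 + sqrt(-1 - 3) = -2 + sqrt(-4) = -2 + 2*I)
H(c) = (c + 188/c)*(-2 + c + 2*I) (H(c) = (c + (-2 + 2*I))*(c + 188/c) = (-2 + c + 2*I)*(c + 188/c) = (c + 188/c)*(-2 + c + 2*I))
(-4870 + 29266)/((-13 - 22*(-10)) + H(-95)) = (-4870 + 29266)/((-13 - 22*(-10)) + (-376 + 376*I - 95*(188 + (-95)**2 - 2*(-95)*(1 - I)))/(-95)) = 24396/((-13 + 220) - (-376 + 376*I - 95*(188 + 9025 + (190 - 190*I)))/95) = 24396/(207 - (-376 + 376*I - 95*(9403 - 190*I))/95) = 24396/(207 - (-376 + 376*I + (-893285 + 18050*I))/95) = 24396/(207 - (-893661 + 18426*I)/95) = 24396/(207 + (893661/95 - 18426*I/95)) = 24396/(913326/95 - 18426*I/95) = 24396*(9025*(913326/95 + 18426*I/95)/834503899752) = 18347825*(913326/95 + 18426*I/95)/69541991646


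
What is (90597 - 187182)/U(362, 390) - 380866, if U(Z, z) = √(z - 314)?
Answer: -380866 - 96585*√19/38 ≈ -3.9195e+5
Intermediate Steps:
U(Z, z) = √(-314 + z)
(90597 - 187182)/U(362, 390) - 380866 = (90597 - 187182)/(√(-314 + 390)) - 380866 = -96585*√19/38 - 380866 = -380866 - 96585*√19/38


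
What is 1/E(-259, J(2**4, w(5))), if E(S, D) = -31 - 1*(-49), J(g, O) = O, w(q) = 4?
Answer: 1/18 ≈ 0.055556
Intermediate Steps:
E(S, D) = 18 (E(S, D) = -31 + 49 = 18)
1/E(-259, J(2**4, w(5))) = 1/18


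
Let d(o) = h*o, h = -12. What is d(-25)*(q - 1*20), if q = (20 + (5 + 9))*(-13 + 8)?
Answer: -57000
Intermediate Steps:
q = -170 (q = (20 + 14)*(-5) = 34*(-5) = -170)
d(o) = -12*o
d(-25)*(q - 1*20) = (-12*(-25))*(-170 - 1*20) = 300*(-170 - 20) = 300*(-190) = -57000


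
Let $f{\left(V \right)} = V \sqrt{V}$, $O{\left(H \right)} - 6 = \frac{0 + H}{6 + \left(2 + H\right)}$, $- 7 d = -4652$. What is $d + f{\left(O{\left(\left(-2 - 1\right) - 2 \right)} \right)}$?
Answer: $\frac{4652}{7} + \frac{13 \sqrt{39}}{9} \approx 673.59$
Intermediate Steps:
$d = \frac{4652}{7}$ ($d = \left(- \frac{1}{7}\right) \left(-4652\right) = \frac{4652}{7} \approx 664.57$)
$O{\left(H \right)} = 6 + \frac{H}{8 + H}$ ($O{\left(H \right)} = 6 + \frac{0 + H}{6 + \left(2 + H\right)} = 6 + \frac{H}{8 + H}$)
$f{\left(V \right)} = V^{\frac{3}{2}}$
$d + f{\left(O{\left(\left(-2 - 1\right) - 2 \right)} \right)} = \frac{4652}{7} + \left(\frac{48 + 7 \left(\left(-2 - 1\right) - 2\right)}{8 - 5}\right)^{\frac{3}{2}} = \frac{4652}{7} + \left(\frac{48 + 7 \left(-3 - 2\right)}{8 - 5}\right)^{\frac{3}{2}} = \frac{4652}{7} + \left(\frac{48 + 7 \left(-5\right)}{8 - 5}\right)^{\frac{3}{2}} = \frac{4652}{7} + \left(\frac{48 - 35}{3}\right)^{\frac{3}{2}} = \frac{4652}{7} + \left(\frac{1}{3} \cdot 13\right)^{\frac{3}{2}} = \frac{4652}{7} + \left(\frac{13}{3}\right)^{\frac{3}{2}} = \frac{4652}{7} + \frac{13 \sqrt{39}}{9}$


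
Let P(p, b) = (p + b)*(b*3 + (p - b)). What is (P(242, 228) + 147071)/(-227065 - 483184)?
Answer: -475131/710249 ≈ -0.66896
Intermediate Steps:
P(p, b) = (b + p)*(p + 2*b) (P(p, b) = (b + p)*(3*b + (p - b)) = (b + p)*(p + 2*b))
(P(242, 228) + 147071)/(-227065 - 483184) = ((242² + 2*228² + 3*228*242) + 147071)/(-227065 - 483184) = ((58564 + 2*51984 + 165528) + 147071)/(-710249) = ((58564 + 103968 + 165528) + 147071)*(-1/710249) = (328060 + 147071)*(-1/710249) = 475131*(-1/710249) = -475131/710249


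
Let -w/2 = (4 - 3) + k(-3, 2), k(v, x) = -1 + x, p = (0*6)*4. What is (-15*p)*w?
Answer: 0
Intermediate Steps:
p = 0 (p = 0*4 = 0)
w = -4 (w = -2*((4 - 3) + (-1 + 2)) = -2*(1 + 1) = -2*2 = -4)
(-15*p)*w = -15*0*(-4) = 0*(-4) = 0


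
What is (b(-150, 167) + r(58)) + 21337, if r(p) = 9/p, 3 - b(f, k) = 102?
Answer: 1231813/58 ≈ 21238.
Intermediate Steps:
b(f, k) = -99 (b(f, k) = 3 - 1*102 = 3 - 102 = -99)
(b(-150, 167) + r(58)) + 21337 = (-99 + 9/58) + 21337 = -5733/58 + 21337 = 1231813/58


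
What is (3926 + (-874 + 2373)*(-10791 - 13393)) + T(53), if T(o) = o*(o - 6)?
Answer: -36245399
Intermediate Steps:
T(o) = o*(-6 + o)
(3926 + (-874 + 2373)*(-10791 - 13393)) + T(53) = (3926 + (-874 + 2373)*(-10791 - 13393)) + 53*(-6 + 53) = (3926 + 1499*(-24184)) + 53*47 = (3926 - 36251816) + 2491 = -36247890 + 2491 = -36245399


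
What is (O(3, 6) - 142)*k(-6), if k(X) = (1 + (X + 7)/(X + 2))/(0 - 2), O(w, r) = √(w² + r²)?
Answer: 213/4 - 9*√5/8 ≈ 50.734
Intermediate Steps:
O(w, r) = √(r² + w²)
k(X) = -½ - (7 + X)/(2*(2 + X)) (k(X) = (1 + (7 + X)/(2 + X))/(-2) = (1 + (7 + X)/(2 + X))*(-½) = -½ - (7 + X)/(2*(2 + X)))
(O(3, 6) - 142)*k(-6) = (√(6² + 3²) - 142)*((-9/2 - 1*(-6))/(2 - 6)) = (√(36 + 9) - 142)*((-9/2 + 6)/(-4)) = (√45 - 142)*(-¼*3/2) = (3*√5 - 142)*(-3/8) = (-142 + 3*√5)*(-3/8) = 213/4 - 9*√5/8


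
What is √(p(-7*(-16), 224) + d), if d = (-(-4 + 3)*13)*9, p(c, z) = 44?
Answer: √161 ≈ 12.689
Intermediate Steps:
d = 117 (d = (-1*(-1)*13)*9 = (1*13)*9 = 13*9 = 117)
√(p(-7*(-16), 224) + d) = √(44 + 117) = √161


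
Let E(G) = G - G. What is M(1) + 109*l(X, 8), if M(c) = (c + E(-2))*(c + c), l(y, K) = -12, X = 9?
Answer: -1306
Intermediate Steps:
E(G) = 0
M(c) = 2*c² (M(c) = (c + 0)*(c + c) = c*(2*c) = 2*c²)
M(1) + 109*l(X, 8) = 2*1² + 109*(-12) = 2*1 - 1308 = 2 - 1308 = -1306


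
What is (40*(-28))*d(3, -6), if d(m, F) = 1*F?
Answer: 6720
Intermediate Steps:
d(m, F) = F
(40*(-28))*d(3, -6) = (40*(-28))*(-6) = -1120*(-6) = 6720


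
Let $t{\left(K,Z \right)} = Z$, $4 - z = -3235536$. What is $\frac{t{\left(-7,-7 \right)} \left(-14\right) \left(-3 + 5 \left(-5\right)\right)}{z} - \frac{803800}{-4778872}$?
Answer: $\frac{11551847443}{69027819245} \approx 0.16735$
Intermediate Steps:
$z = 3235540$ ($z = 4 - -3235536 = 4 + 3235536 = 3235540$)
$\frac{t{\left(-7,-7 \right)} \left(-14\right) \left(-3 + 5 \left(-5\right)\right)}{z} - \frac{803800}{-4778872} = \frac{\left(-7\right) \left(-14\right) \left(-3 + 5 \left(-5\right)\right)}{3235540} - \frac{803800}{-4778872} = 98 \left(-3 - 25\right) \frac{1}{3235540} - - \frac{100475}{597359} = 98 \left(-28\right) \frac{1}{3235540} + \frac{100475}{597359} = \left(-2744\right) \frac{1}{3235540} + \frac{100475}{597359} = - \frac{98}{115555} + \frac{100475}{597359} = \frac{11551847443}{69027819245}$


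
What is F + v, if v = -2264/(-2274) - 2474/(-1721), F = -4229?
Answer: -8270448823/1956777 ≈ -4226.6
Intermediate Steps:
v = 4761110/1956777 (v = -2264*(-1/2274) - 2474*(-1/1721) = 1132/1137 + 2474/1721 = 4761110/1956777 ≈ 2.4331)
F + v = -4229 + 4761110/1956777 = -8270448823/1956777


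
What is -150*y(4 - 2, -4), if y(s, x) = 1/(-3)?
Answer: 50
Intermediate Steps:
y(s, x) = -1/3 (y(s, x) = 1*(-1/3) = -1/3)
-150*y(4 - 2, -4) = -150*(-1/3) = 50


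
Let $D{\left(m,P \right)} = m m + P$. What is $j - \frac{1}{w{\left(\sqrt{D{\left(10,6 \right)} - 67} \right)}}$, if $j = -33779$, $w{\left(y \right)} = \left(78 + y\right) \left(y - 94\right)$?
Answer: $- \frac{46058848578}{1363535} - \frac{16 \sqrt{39}}{53177865} \approx -33779.0$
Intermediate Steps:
$D{\left(m,P \right)} = P + m^{2}$ ($D{\left(m,P \right)} = m^{2} + P = P + m^{2}$)
$w{\left(y \right)} = \left(-94 + y\right) \left(78 + y\right)$ ($w{\left(y \right)} = \left(78 + y\right) \left(-94 + y\right) = \left(-94 + y\right) \left(78 + y\right)$)
$j - \frac{1}{w{\left(\sqrt{D{\left(10,6 \right)} - 67} \right)}} = -33779 - \frac{1}{-7332 + \left(\sqrt{\left(6 + 10^{2}\right) - 67}\right)^{2} - 16 \sqrt{\left(6 + 10^{2}\right) - 67}} = -33779 - \frac{1}{-7332 + \left(\sqrt{\left(6 + 100\right) - 67}\right)^{2} - 16 \sqrt{\left(6 + 100\right) - 67}} = -33779 - \frac{1}{-7332 + \left(\sqrt{106 - 67}\right)^{2} - 16 \sqrt{106 - 67}} = -33779 - \frac{1}{-7332 + \left(\sqrt{39}\right)^{2} - 16 \sqrt{39}} = -33779 - \frac{1}{-7332 + 39 - 16 \sqrt{39}} = -33779 - \frac{1}{-7293 - 16 \sqrt{39}}$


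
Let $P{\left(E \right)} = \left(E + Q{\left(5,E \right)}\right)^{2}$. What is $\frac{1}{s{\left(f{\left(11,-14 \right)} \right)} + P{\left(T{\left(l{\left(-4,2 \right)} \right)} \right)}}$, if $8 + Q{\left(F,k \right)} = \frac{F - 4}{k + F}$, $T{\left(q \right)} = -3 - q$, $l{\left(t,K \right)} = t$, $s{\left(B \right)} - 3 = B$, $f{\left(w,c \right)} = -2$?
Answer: $\frac{36}{1717} \approx 0.020967$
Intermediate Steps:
$s{\left(B \right)} = 3 + B$
$Q{\left(F,k \right)} = -8 + \frac{-4 + F}{F + k}$ ($Q{\left(F,k \right)} = -8 + \frac{F - 4}{k + F} = -8 + \frac{-4 + F}{F + k}$)
$P{\left(E \right)} = \left(E + \frac{-39 - 8 E}{5 + E}\right)^{2}$ ($P{\left(E \right)} = \left(E + \frac{-4 - 8 E - 35}{5 + E}\right)^{2} = \left(E + \frac{-39 - 8 E}{5 + E}\right)^{2}$)
$\frac{1}{s{\left(f{\left(11,-14 \right)} \right)} + P{\left(T{\left(l{\left(-4,2 \right)} \right)} \right)}} = \frac{1}{\left(3 - 2\right) + \frac{\left(-39 + \left(-3 - -4\right)^{2} - 3 \left(-3 - -4\right)\right)^{2}}{\left(5 - -1\right)^{2}}} = \frac{1}{1 + \frac{\left(-39 + \left(-3 + 4\right)^{2} - 3 \left(-3 + 4\right)\right)^{2}}{\left(5 + \left(-3 + 4\right)\right)^{2}}} = \frac{1}{1 + \frac{\left(-39 + 1^{2} - 3\right)^{2}}{\left(5 + 1\right)^{2}}} = \frac{1}{1 + \frac{\left(-39 + 1 - 3\right)^{2}}{36}} = \frac{1}{1 + \frac{\left(-41\right)^{2}}{36}} = \frac{1}{1 + \frac{1}{36} \cdot 1681} = \frac{1}{1 + \frac{1681}{36}} = \frac{1}{\frac{1717}{36}} = \frac{36}{1717}$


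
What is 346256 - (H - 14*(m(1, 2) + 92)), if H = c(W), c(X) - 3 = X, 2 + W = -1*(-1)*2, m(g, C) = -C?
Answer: 347513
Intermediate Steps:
W = 0 (W = -2 - 1*(-1)*2 = -2 + 1*2 = -2 + 2 = 0)
c(X) = 3 + X
H = 3 (H = 3 + 0 = 3)
346256 - (H - 14*(m(1, 2) + 92)) = 346256 - (3 - 14*(-1*2 + 92)) = 346256 - (3 - 14*(-2 + 92)) = 346256 - (3 - 14*90) = 346256 - (3 - 1260) = 346256 - 1*(-1257) = 346256 + 1257 = 347513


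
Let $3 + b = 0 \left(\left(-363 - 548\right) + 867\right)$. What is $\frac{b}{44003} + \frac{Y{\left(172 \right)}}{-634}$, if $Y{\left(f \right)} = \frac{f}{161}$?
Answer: $- \frac{3937369}{2245781111} \approx -0.0017532$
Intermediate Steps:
$b = -3$ ($b = -3 + 0 \left(\left(-363 - 548\right) + 867\right) = -3 + 0 \left(-911 + 867\right) = -3 + 0 \left(-44\right) = -3 + 0 = -3$)
$Y{\left(f \right)} = \frac{f}{161}$ ($Y{\left(f \right)} = f \frac{1}{161} = \frac{f}{161}$)
$\frac{b}{44003} + \frac{Y{\left(172 \right)}}{-634} = - \frac{3}{44003} + \frac{\frac{1}{161} \cdot 172}{-634} = \left(-3\right) \frac{1}{44003} + \frac{172}{161} \left(- \frac{1}{634}\right) = - \frac{3}{44003} - \frac{86}{51037} = - \frac{3937369}{2245781111}$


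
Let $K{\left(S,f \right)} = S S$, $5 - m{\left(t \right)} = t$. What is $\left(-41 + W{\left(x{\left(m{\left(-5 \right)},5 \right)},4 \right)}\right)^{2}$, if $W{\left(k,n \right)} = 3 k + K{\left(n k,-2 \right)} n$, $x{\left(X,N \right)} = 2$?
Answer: $48841$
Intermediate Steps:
$m{\left(t \right)} = 5 - t$
$K{\left(S,f \right)} = S^{2}$
$W{\left(k,n \right)} = 3 k + k^{2} n^{3}$ ($W{\left(k,n \right)} = 3 k + \left(n k\right)^{2} n = 3 k + \left(k n\right)^{2} n = 3 k + k^{2} n^{2} n = 3 k + k^{2} n^{3}$)
$\left(-41 + W{\left(x{\left(m{\left(-5 \right)},5 \right)},4 \right)}\right)^{2} = \left(-41 + 2 \left(3 + 2 \cdot 4^{3}\right)\right)^{2} = \left(-41 + 2 \left(3 + 2 \cdot 64\right)\right)^{2} = \left(-41 + 2 \left(3 + 128\right)\right)^{2} = \left(-41 + 2 \cdot 131\right)^{2} = \left(-41 + 262\right)^{2} = 221^{2} = 48841$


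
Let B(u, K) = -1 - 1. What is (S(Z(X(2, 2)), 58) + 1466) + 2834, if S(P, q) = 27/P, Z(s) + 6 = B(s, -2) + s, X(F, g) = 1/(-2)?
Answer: 73046/17 ≈ 4296.8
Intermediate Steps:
X(F, g) = -1/2
B(u, K) = -2
Z(s) = -8 + s (Z(s) = -6 + (-2 + s) = -8 + s)
(S(Z(X(2, 2)), 58) + 1466) + 2834 = (27/(-8 - 1/2) + 1466) + 2834 = (27/(-17/2) + 1466) + 2834 = (27*(-2/17) + 1466) + 2834 = (-54/17 + 1466) + 2834 = 24868/17 + 2834 = 73046/17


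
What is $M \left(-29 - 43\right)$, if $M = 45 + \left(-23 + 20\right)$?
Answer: $-3024$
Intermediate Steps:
$M = 42$ ($M = 45 - 3 = 42$)
$M \left(-29 - 43\right) = 42 \left(-29 - 43\right) = 42 \left(-72\right) = -3024$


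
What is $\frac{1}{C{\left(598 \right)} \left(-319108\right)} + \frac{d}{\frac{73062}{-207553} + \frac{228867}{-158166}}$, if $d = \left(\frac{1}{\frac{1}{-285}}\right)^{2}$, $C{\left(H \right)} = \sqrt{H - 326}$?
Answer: $- \frac{30648739228650}{678827089} - \frac{\sqrt{17}}{21699344} \approx -45150.0$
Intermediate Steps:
$C{\left(H \right)} = \sqrt{-326 + H}$
$d = 81225$ ($d = \left(\frac{1}{- \frac{1}{285}}\right)^{2} = \left(-285\right)^{2} = 81225$)
$\frac{1}{C{\left(598 \right)} \left(-319108\right)} + \frac{d}{\frac{73062}{-207553} + \frac{228867}{-158166}} = \frac{1}{\sqrt{-326 + 598} \left(-319108\right)} + \frac{81225}{\frac{73062}{-207553} + \frac{228867}{-158166}} = \frac{1}{\sqrt{272}} \left(- \frac{1}{319108}\right) + \frac{81225}{73062 \left(- \frac{1}{207553}\right) + 228867 \left(- \frac{1}{158166}\right)} = \frac{1}{4 \sqrt{17}} \left(- \frac{1}{319108}\right) + \frac{81225}{- \frac{73062}{207553} - \frac{76289}{52722}} = \frac{\sqrt{17}}{68} \left(- \frac{1}{319108}\right) + \frac{81225}{- \frac{678827089}{377331354}} = - \frac{\sqrt{17}}{21699344} + 81225 \left(- \frac{377331354}{678827089}\right) = - \frac{\sqrt{17}}{21699344} - \frac{30648739228650}{678827089} = - \frac{30648739228650}{678827089} - \frac{\sqrt{17}}{21699344}$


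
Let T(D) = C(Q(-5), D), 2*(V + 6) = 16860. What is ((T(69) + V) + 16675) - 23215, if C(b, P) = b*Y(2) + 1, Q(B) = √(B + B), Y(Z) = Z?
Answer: 1885 + 2*I*√10 ≈ 1885.0 + 6.3246*I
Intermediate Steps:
V = 8424 (V = -6 + (½)*16860 = -6 + 8430 = 8424)
Q(B) = √2*√B (Q(B) = √(2*B) = √2*√B)
C(b, P) = 1 + 2*b (C(b, P) = b*2 + 1 = 2*b + 1 = 1 + 2*b)
T(D) = 1 + 2*I*√10 (T(D) = 1 + 2*(√2*√(-5)) = 1 + 2*(√2*(I*√5)) = 1 + 2*(I*√10) = 1 + 2*I*√10)
((T(69) + V) + 16675) - 23215 = (((1 + 2*I*√10) + 8424) + 16675) - 23215 = ((8425 + 2*I*√10) + 16675) - 23215 = (25100 + 2*I*√10) - 23215 = 1885 + 2*I*√10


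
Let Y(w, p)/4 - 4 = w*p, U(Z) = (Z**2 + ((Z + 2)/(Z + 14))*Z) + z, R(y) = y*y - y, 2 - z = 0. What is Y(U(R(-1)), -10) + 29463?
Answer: 29219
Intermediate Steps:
z = 2 (z = 2 - 1*0 = 2 + 0 = 2)
R(y) = y**2 - y
U(Z) = 2 + Z**2 + Z*(2 + Z)/(14 + Z) (U(Z) = (Z**2 + ((Z + 2)/(Z + 14))*Z) + 2 = (Z**2 + ((2 + Z)/(14 + Z))*Z) + 2 = (Z**2 + Z*(2 + Z)/(14 + Z)) + 2 = 2 + Z**2 + Z*(2 + Z)/(14 + Z))
Y(w, p) = 16 + 4*p*w (Y(w, p) = 16 + 4*(w*p) = 16 + 4*(p*w) = 16 + 4*p*w)
Y(U(R(-1)), -10) + 29463 = (16 + 4*(-10)*((28 + (-(-1 - 1))**3 + 4*(-(-1 - 1)) + 15*(-(-1 - 1))**2)/(14 - (-1 - 1)))) + 29463 = (16 + 4*(-10)*((28 + (-1*(-2))**3 + 4*(-1*(-2)) + 15*(-1*(-2))**2)/(14 - 1*(-2)))) + 29463 = (16 + 4*(-10)*((28 + 2**3 + 4*2 + 15*2**2)/(14 + 2))) + 29463 = (16 + 4*(-10)*((28 + 8 + 8 + 15*4)/16)) + 29463 = (16 + 4*(-10)*((28 + 8 + 8 + 60)/16)) + 29463 = (16 + 4*(-10)*((1/16)*104)) + 29463 = (16 + 4*(-10)*(13/2)) + 29463 = (16 - 260) + 29463 = -244 + 29463 = 29219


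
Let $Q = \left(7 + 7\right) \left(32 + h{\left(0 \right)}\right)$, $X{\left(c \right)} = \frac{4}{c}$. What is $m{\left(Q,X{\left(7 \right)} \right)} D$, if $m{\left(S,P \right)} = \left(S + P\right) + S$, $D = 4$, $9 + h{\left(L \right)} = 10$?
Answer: $\frac{25888}{7} \approx 3698.3$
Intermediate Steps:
$h{\left(L \right)} = 1$ ($h{\left(L \right)} = -9 + 10 = 1$)
$Q = 462$ ($Q = \left(7 + 7\right) \left(32 + 1\right) = 14 \cdot 33 = 462$)
$m{\left(S,P \right)} = P + 2 S$ ($m{\left(S,P \right)} = \left(P + S\right) + S = P + 2 S$)
$m{\left(Q,X{\left(7 \right)} \right)} D = \left(\frac{4}{7} + 2 \cdot 462\right) 4 = \left(4 \cdot \frac{1}{7} + 924\right) 4 = \left(\frac{4}{7} + 924\right) 4 = \frac{6472}{7} \cdot 4 = \frac{25888}{7}$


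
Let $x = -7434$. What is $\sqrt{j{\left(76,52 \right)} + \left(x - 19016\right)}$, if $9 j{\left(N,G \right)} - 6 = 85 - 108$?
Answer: $\frac{i \sqrt{238067}}{3} \approx 162.64 i$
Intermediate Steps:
$j{\left(N,G \right)} = - \frac{17}{9}$ ($j{\left(N,G \right)} = \frac{2}{3} + \frac{85 - 108}{9} = \frac{2}{3} + \frac{1}{9} \left(-23\right) = \frac{2}{3} - \frac{23}{9} = - \frac{17}{9}$)
$\sqrt{j{\left(76,52 \right)} + \left(x - 19016\right)} = \sqrt{- \frac{17}{9} - 26450} = \sqrt{- \frac{238067}{9}} = \frac{i \sqrt{238067}}{3}$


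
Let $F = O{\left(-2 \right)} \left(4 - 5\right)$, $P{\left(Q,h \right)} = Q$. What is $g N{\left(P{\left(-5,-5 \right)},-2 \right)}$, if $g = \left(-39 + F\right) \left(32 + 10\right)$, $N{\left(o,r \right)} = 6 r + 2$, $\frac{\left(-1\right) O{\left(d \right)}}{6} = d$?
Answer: $21420$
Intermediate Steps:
$O{\left(d \right)} = - 6 d$
$F = -12$ ($F = \left(-6\right) \left(-2\right) \left(4 - 5\right) = 12 \left(-1\right) = -12$)
$N{\left(o,r \right)} = 2 + 6 r$
$g = -2142$ ($g = \left(-39 - 12\right) \left(32 + 10\right) = \left(-51\right) 42 = -2142$)
$g N{\left(P{\left(-5,-5 \right)},-2 \right)} = - 2142 \left(2 + 6 \left(-2\right)\right) = - 2142 \left(2 - 12\right) = \left(-2142\right) \left(-10\right) = 21420$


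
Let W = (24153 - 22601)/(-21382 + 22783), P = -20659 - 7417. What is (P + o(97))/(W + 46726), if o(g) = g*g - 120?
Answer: -26320587/65464678 ≈ -0.40206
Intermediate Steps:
P = -28076
o(g) = -120 + g² (o(g) = g² - 120 = -120 + g²)
W = 1552/1401 ≈ 1.1078
(P + o(97))/(W + 46726) = (-28076 + (-120 + 97²))/(1552/1401 + 46726) = (-28076 + (-120 + 9409))/(65464678/1401) = (-28076 + 9289)*(1401/65464678) = -18787*1401/65464678 = -26320587/65464678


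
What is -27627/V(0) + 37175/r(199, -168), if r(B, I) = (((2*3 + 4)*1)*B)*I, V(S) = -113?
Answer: 1846411573/7555632 ≈ 244.38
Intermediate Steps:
r(B, I) = 10*B*I (r(B, I) = (((6 + 4)*1)*B)*I = ((10*1)*B)*I = (10*B)*I = 10*B*I)
-27627/V(0) + 37175/r(199, -168) = -27627/(-113) + 37175/((10*199*(-168))) = -27627*(-1/113) + 37175/(-334320) = 27627/113 + 37175*(-1/334320) = 27627/113 - 7435/66864 = 1846411573/7555632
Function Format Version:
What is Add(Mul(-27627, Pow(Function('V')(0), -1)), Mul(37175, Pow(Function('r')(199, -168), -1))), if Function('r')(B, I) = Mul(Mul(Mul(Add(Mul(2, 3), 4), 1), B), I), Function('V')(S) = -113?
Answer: Rational(1846411573, 7555632) ≈ 244.38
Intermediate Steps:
Function('r')(B, I) = Mul(10, B, I) (Function('r')(B, I) = Mul(Mul(Mul(Add(6, 4), 1), B), I) = Mul(Mul(Mul(10, 1), B), I) = Mul(Mul(10, B), I) = Mul(10, B, I))
Add(Mul(-27627, Pow(Function('V')(0), -1)), Mul(37175, Pow(Function('r')(199, -168), -1))) = Add(Mul(-27627, Pow(-113, -1)), Mul(37175, Pow(Mul(10, 199, -168), -1))) = Add(Mul(-27627, Rational(-1, 113)), Mul(37175, Pow(-334320, -1))) = Add(Rational(27627, 113), Mul(37175, Rational(-1, 334320))) = Add(Rational(27627, 113), Rational(-7435, 66864)) = Rational(1846411573, 7555632)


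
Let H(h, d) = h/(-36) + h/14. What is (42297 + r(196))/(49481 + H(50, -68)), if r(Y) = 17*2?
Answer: 5333706/6234881 ≈ 0.85546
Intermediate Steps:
H(h, d) = 11*h/252 (H(h, d) = h*(-1/36) + h*(1/14) = -h/36 + h/14 = 11*h/252)
r(Y) = 34
(42297 + r(196))/(49481 + H(50, -68)) = (42297 + 34)/(49481 + (11/252)*50) = 42331/(49481 + 275/126) = 42331/(6234881/126) = 42331*(126/6234881) = 5333706/6234881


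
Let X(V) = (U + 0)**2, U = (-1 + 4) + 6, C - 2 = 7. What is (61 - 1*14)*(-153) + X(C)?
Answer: -7110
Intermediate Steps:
C = 9 (C = 2 + 7 = 9)
U = 9 (U = 3 + 6 = 9)
X(V) = 81 (X(V) = (9 + 0)**2 = 9**2 = 81)
(61 - 1*14)*(-153) + X(C) = (61 - 1*14)*(-153) + 81 = (61 - 14)*(-153) + 81 = 47*(-153) + 81 = -7191 + 81 = -7110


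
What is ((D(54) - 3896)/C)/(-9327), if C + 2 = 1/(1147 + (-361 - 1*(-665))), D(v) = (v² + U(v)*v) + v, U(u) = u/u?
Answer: -1265272/27057627 ≈ -0.046762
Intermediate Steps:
U(u) = 1
D(v) = v² + 2*v (D(v) = (v² + 1*v) + v = (v² + v) + v = (v + v²) + v = v² + 2*v)
C = -2901/1451 (C = -2 + 1/(1147 + (-361 - 1*(-665))) = -2 + 1/(1147 + (-361 + 665)) = -2 + 1/(1147 + 304) = -2 + 1/1451 = -2901/1451 ≈ -1.9993)
((D(54) - 3896)/C)/(-9327) = ((54*(2 + 54) - 3896)/(-2901/1451))/(-9327) = ((54*56 - 3896)*(-1451/2901))*(-1/9327) = ((3024 - 3896)*(-1451/2901))*(-1/9327) = -872*(-1451/2901)*(-1/9327) = (1265272/2901)*(-1/9327) = -1265272/27057627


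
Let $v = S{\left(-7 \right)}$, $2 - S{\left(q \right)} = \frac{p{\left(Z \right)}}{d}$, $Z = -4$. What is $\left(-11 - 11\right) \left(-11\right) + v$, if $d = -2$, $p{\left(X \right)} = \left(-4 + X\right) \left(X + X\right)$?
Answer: $276$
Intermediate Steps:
$p{\left(X \right)} = 2 X \left(-4 + X\right)$ ($p{\left(X \right)} = \left(-4 + X\right) 2 X = 2 X \left(-4 + X\right)$)
$S{\left(q \right)} = 34$ ($S{\left(q \right)} = 2 - \frac{2 \left(-4\right) \left(-4 - 4\right)}{-2} = 2 - 2 \left(-4\right) \left(-8\right) \left(- \frac{1}{2}\right) = 2 - 64 \left(- \frac{1}{2}\right) = 2 - -32 = 2 + 32 = 34$)
$v = 34$
$\left(-11 - 11\right) \left(-11\right) + v = \left(-11 - 11\right) \left(-11\right) + 34 = \left(-22\right) \left(-11\right) + 34 = 242 + 34 = 276$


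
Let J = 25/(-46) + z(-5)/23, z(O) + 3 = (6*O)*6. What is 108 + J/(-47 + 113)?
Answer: 14239/132 ≈ 107.87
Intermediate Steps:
z(O) = -3 + 36*O (z(O) = -3 + (6*O)*6 = -3 + 36*O)
J = -17/2 (J = 25/(-46) + (-3 + 36*(-5))/23 = 25*(-1/46) + (-3 - 180)*(1/23) = -25/46 - 183*1/23 = -25/46 - 183/23 = -17/2 ≈ -8.5000)
108 + J/(-47 + 113) = 108 - 17/(2*(-47 + 113)) = 108 - 17/2/66 = 108 - 17/2*1/66 = 108 - 17/132 = 14239/132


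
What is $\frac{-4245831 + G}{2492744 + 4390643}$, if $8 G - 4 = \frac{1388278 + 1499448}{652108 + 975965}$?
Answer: $- \frac{3950012364949}{6403803727572} \approx -0.61682$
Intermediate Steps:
$G = \frac{4700009}{6512292}$ ($G = \frac{1}{2} + \frac{\left(1388278 + 1499448\right) \frac{1}{652108 + 975965}}{8} = \frac{1}{2} + \frac{2887726 \cdot \frac{1}{1628073}}{8} = \frac{1}{2} + \frac{1}{8} \cdot \frac{2887726}{1628073} = \frac{1}{2} + \frac{1443863}{6512292} = \frac{4700009}{6512292} \approx 0.72171$)
$\frac{-4245831 + G}{2492744 + 4390643} = \frac{-4245831 + \frac{4700009}{6512292}}{2492744 + 4390643} = - \frac{27650086554643}{6512292 \cdot 6883387} = \left(- \frac{27650086554643}{6512292}\right) \frac{1}{6883387} = - \frac{3950012364949}{6403803727572}$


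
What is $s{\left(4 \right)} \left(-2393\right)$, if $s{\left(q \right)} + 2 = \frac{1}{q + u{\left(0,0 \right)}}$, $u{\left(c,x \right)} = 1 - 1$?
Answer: $\frac{16751}{4} \approx 4187.8$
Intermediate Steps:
$u{\left(c,x \right)} = 0$
$s{\left(q \right)} = -2 + \frac{1}{q}$ ($s{\left(q \right)} = -2 + \frac{1}{q + 0} = -2 + \frac{1}{q}$)
$s{\left(4 \right)} \left(-2393\right) = \left(-2 + \frac{1}{4}\right) \left(-2393\right) = \left(- \frac{7}{4}\right) \left(-2393\right) = \frac{16751}{4}$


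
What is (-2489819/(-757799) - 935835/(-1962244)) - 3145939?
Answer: -4677963356861356683/1486986540956 ≈ -3.1459e+6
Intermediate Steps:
(-2489819/(-757799) - 935835/(-1962244)) - 3145939 = (-2489819*(-1/757799) - 935835*(-1/1962244)) - 3145939 = (2489819/757799 + 935835/1962244) - 3145939 = 5594807221001/1486986540956 - 3145939 = -4677963356861356683/1486986540956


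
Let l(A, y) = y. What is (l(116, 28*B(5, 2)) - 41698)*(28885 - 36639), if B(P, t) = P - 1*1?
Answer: 322457844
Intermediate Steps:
B(P, t) = -1 + P (B(P, t) = P - 1 = -1 + P)
(l(116, 28*B(5, 2)) - 41698)*(28885 - 36639) = (28*(-1 + 5) - 41698)*(28885 - 36639) = (28*4 - 41698)*(-7754) = (112 - 41698)*(-7754) = -41586*(-7754) = 322457844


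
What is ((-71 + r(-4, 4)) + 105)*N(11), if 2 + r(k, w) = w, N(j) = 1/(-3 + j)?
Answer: 9/2 ≈ 4.5000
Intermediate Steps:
r(k, w) = -2 + w
((-71 + r(-4, 4)) + 105)*N(11) = ((-71 + (-2 + 4)) + 105)/(-3 + 11) = ((-71 + 2) + 105)/8 = (-69 + 105)*(1/8) = 36*(1/8) = 9/2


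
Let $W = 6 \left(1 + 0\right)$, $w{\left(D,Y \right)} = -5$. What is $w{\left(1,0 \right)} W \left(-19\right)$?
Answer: $570$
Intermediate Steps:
$W = 6$ ($W = 6 \cdot 1 = 6$)
$w{\left(1,0 \right)} W \left(-19\right) = \left(-5\right) 6 \left(-19\right) = \left(-30\right) \left(-19\right) = 570$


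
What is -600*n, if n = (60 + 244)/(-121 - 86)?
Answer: 60800/69 ≈ 881.16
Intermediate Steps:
n = -304/207 (n = 304/(-207) = 304*(-1/207) = -304/207 ≈ -1.4686)
-600*n = -600*(-304/207) = 60800/69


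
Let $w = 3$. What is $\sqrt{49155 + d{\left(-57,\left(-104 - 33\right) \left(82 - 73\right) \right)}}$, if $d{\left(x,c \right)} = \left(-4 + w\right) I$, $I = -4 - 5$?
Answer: $2 \sqrt{12291} \approx 221.73$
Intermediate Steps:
$I = -9$ ($I = -4 - 5 = -9$)
$d{\left(x,c \right)} = 9$ ($d{\left(x,c \right)} = \left(-4 + 3\right) \left(-9\right) = \left(-1\right) \left(-9\right) = 9$)
$\sqrt{49155 + d{\left(-57,\left(-104 - 33\right) \left(82 - 73\right) \right)}} = \sqrt{49155 + 9} = \sqrt{49164} = 2 \sqrt{12291}$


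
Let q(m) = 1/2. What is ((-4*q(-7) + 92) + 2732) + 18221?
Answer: 21043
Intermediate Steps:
q(m) = ½
((-4*q(-7) + 92) + 2732) + 18221 = ((-4*½ + 92) + 2732) + 18221 = ((-2 + 92) + 2732) + 18221 = (90 + 2732) + 18221 = 2822 + 18221 = 21043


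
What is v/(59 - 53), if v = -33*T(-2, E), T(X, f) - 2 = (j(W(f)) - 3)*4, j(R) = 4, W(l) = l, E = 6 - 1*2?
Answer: -33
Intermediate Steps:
E = 4 (E = 6 - 2 = 4)
T(X, f) = 6 (T(X, f) = 2 + (4 - 3)*4 = 2 + 1*4 = 2 + 4 = 6)
v = -198 (v = -33*6 = -198)
v/(59 - 53) = -198/(59 - 53) = -198/6 = (⅙)*(-198) = -33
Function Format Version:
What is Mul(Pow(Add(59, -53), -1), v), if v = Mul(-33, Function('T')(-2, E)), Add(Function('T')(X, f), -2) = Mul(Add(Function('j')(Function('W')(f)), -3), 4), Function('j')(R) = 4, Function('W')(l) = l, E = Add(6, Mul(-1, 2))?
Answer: -33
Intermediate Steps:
E = 4 (E = Add(6, -2) = 4)
Function('T')(X, f) = 6 (Function('T')(X, f) = Add(2, Mul(Add(4, -3), 4)) = Add(2, Mul(1, 4)) = Add(2, 4) = 6)
v = -198 (v = Mul(-33, 6) = -198)
Mul(Pow(Add(59, -53), -1), v) = Mul(Pow(Add(59, -53), -1), -198) = Mul(Pow(6, -1), -198) = Mul(Rational(1, 6), -198) = -33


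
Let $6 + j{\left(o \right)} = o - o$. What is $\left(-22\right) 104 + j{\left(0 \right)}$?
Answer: $-2294$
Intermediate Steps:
$j{\left(o \right)} = -6$ ($j{\left(o \right)} = -6 + \left(o - o\right) = -6 + 0 = -6$)
$\left(-22\right) 104 + j{\left(0 \right)} = \left(-22\right) 104 - 6 = -2288 - 6 = -2294$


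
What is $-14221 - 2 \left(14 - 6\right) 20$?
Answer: $-14541$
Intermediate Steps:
$-14221 - 2 \left(14 - 6\right) 20 = -14221 - 2 \cdot 8 \cdot 20 = -14221 - 16 \cdot 20 = -14221 - 320 = -14541$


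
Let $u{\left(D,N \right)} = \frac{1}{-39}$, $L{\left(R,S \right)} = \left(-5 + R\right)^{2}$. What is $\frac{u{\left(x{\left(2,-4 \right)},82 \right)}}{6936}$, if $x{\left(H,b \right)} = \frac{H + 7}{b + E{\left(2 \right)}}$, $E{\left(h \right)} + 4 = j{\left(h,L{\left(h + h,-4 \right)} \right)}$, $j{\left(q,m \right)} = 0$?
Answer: $- \frac{1}{270504} \approx -3.6968 \cdot 10^{-6}$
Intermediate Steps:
$E{\left(h \right)} = -4$ ($E{\left(h \right)} = -4 + 0 = -4$)
$x{\left(H,b \right)} = \frac{7 + H}{-4 + b}$ ($x{\left(H,b \right)} = \frac{H + 7}{b - 4} = \frac{7 + H}{-4 + b}$)
$u{\left(D,N \right)} = - \frac{1}{39}$
$\frac{u{\left(x{\left(2,-4 \right)},82 \right)}}{6936} = - \frac{1}{39 \cdot 6936} = \left(- \frac{1}{39}\right) \frac{1}{6936} = - \frac{1}{270504}$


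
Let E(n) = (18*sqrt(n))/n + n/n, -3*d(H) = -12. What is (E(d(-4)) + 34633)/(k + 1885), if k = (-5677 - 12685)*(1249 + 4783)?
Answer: -34643/110757699 ≈ -0.00031278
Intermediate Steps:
d(H) = 4 (d(H) = -1/3*(-12) = 4)
k = -110759584 (k = -18362*6032 = -110759584)
E(n) = 1 + 18/sqrt(n) (E(n) = 18/sqrt(n) + 1 = 1 + 18/sqrt(n))
(E(d(-4)) + 34633)/(k + 1885) = ((1 + 18/sqrt(4)) + 34633)/(-110759584 + 1885) = ((1 + 18*(1/2)) + 34633)/(-110757699) = ((1 + 9) + 34633)*(-1/110757699) = (10 + 34633)*(-1/110757699) = 34643*(-1/110757699) = -34643/110757699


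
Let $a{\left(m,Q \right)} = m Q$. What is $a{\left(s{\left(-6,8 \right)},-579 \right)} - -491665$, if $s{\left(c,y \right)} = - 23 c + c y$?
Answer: $439555$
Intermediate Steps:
$a{\left(m,Q \right)} = Q m$
$a{\left(s{\left(-6,8 \right)},-579 \right)} - -491665 = - 579 \left(- 6 \left(-23 + 8\right)\right) - -491665 = - 579 \left(\left(-6\right) \left(-15\right)\right) + 491665 = \left(-579\right) 90 + 491665 = -52110 + 491665 = 439555$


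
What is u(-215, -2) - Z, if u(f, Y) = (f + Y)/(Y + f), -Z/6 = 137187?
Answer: 823123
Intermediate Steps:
Z = -823122 (Z = -6*137187 = -823122)
u(f, Y) = 1 (u(f, Y) = (Y + f)/(Y + f) = 1)
u(-215, -2) - Z = 1 - 1*(-823122) = 1 + 823122 = 823123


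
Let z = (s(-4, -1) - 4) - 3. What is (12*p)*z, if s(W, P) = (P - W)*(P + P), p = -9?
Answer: 1404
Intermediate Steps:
s(W, P) = 2*P*(P - W) (s(W, P) = (P - W)*(2*P) = 2*P*(P - W))
z = -13 (z = (2*(-1)*(-1 - 1*(-4)) - 4) - 3 = (2*(-1)*(-1 + 4) - 4) - 3 = (2*(-1)*3 - 4) - 3 = (-6 - 4) - 3 = -10 - 3 = -13)
(12*p)*z = (12*(-9))*(-13) = -108*(-13) = 1404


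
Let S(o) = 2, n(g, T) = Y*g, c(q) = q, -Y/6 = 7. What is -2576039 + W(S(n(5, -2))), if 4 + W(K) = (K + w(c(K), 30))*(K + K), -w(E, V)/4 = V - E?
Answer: -2576483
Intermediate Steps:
Y = -42 (Y = -6*7 = -42)
w(E, V) = -4*V + 4*E (w(E, V) = -4*(V - E) = -4*V + 4*E)
n(g, T) = -42*g
W(K) = -4 + 2*K*(-120 + 5*K) (W(K) = -4 + (K + (-4*30 + 4*K))*(K + K) = -4 + (K + (-120 + 4*K))*(2*K) = -4 + (-120 + 5*K)*(2*K) = -4 + 2*K*(-120 + 5*K))
-2576039 + W(S(n(5, -2))) = -2576039 + (-4 - 240*2 + 10*2**2) = -2576039 + (-4 - 480 + 10*4) = -2576039 + (-4 - 480 + 40) = -2576039 - 444 = -2576483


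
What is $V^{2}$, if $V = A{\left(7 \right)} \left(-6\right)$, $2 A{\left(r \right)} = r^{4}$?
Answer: $51883209$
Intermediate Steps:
$A{\left(r \right)} = \frac{r^{4}}{2}$
$V = -7203$ ($V = \frac{7^{4}}{2} \left(-6\right) = \frac{1}{2} \cdot 2401 \left(-6\right) = \frac{2401}{2} \left(-6\right) = -7203$)
$V^{2} = \left(-7203\right)^{2} = 51883209$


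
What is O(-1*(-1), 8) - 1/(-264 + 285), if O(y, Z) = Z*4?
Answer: 671/21 ≈ 31.952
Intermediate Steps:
O(y, Z) = 4*Z
O(-1*(-1), 8) - 1/(-264 + 285) = 4*8 - 1/(-264 + 285) = 32 - 1/21 = 671/21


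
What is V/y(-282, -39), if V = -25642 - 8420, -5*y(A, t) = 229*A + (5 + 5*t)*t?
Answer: -28385/9528 ≈ -2.9791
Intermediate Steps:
y(A, t) = -229*A/5 - t*(5 + 5*t)/5 (y(A, t) = -(229*A + (5 + 5*t)*t)/5 = -(229*A + t*(5 + 5*t))/5 = -229*A/5 - t*(5 + 5*t)/5)
V = -34062
V/y(-282, -39) = -34062/(-1*(-39) - 1*(-39)² - 229/5*(-282)) = -34062/(39 - 1*1521 + 64578/5) = -34062/(39 - 1521 + 64578/5) = -34062/57168/5 = -34062*5/57168 = -28385/9528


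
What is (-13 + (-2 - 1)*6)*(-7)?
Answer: 217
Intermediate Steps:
(-13 + (-2 - 1)*6)*(-7) = (-13 - 3*6)*(-7) = (-13 - 18)*(-7) = -31*(-7) = 217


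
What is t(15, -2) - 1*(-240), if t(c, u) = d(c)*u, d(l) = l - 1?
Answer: 212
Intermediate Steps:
d(l) = -1 + l
t(c, u) = u*(-1 + c) (t(c, u) = (-1 + c)*u = u*(-1 + c))
t(15, -2) - 1*(-240) = -2*(-1 + 15) - 1*(-240) = -2*14 + 240 = -28 + 240 = 212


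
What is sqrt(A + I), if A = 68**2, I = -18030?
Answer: I*sqrt(13406) ≈ 115.78*I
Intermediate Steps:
A = 4624
sqrt(A + I) = sqrt(4624 - 18030) = sqrt(-13406) = I*sqrt(13406)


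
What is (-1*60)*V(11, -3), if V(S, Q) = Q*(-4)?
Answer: -720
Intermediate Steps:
V(S, Q) = -4*Q
(-1*60)*V(11, -3) = (-1*60)*(-4*(-3)) = -60*12 = -720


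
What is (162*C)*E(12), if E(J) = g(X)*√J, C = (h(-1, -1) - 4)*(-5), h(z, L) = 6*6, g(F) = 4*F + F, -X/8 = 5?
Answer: 10368000*√3 ≈ 1.7958e+7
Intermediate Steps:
X = -40 (X = -8*5 = -40)
g(F) = 5*F
h(z, L) = 36
C = -160 (C = (36 - 4)*(-5) = 32*(-5) = -160)
E(J) = -200*√J (E(J) = (5*(-40))*√J = -200*√J)
(162*C)*E(12) = (162*(-160))*(-400*√3) = -(-5184000)*2*√3 = -(-10368000)*√3 = 10368000*√3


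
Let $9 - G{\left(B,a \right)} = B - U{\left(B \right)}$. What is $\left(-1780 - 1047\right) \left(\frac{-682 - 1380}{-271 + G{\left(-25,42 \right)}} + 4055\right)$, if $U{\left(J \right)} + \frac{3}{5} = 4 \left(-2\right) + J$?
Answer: $- \frac{1412658325}{123} \approx -1.1485 \cdot 10^{7}$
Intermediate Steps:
$U{\left(J \right)} = - \frac{43}{5} + J$ ($U{\left(J \right)} = - \frac{3}{5} + \left(4 \left(-2\right) + J\right) = - \frac{3}{5} + \left(-8 + J\right) = - \frac{43}{5} + J$)
$G{\left(B,a \right)} = \frac{2}{5}$ ($G{\left(B,a \right)} = 9 - \left(B - \left(- \frac{43}{5} + B\right)\right) = 9 - \frac{43}{5} = \frac{2}{5}$)
$\left(-1780 - 1047\right) \left(\frac{-682 - 1380}{-271 + G{\left(-25,42 \right)}} + 4055\right) = \left(-1780 - 1047\right) \left(\frac{-682 - 1380}{-271 + \frac{2}{5}} + 4055\right) = - 2827 \left(- \frac{2062}{- \frac{1353}{5}} + 4055\right) = - 2827 \left(\left(-2062\right) \left(- \frac{5}{1353}\right) + 4055\right) = - 2827 \left(\frac{10310}{1353} + 4055\right) = \left(-2827\right) \frac{5496725}{1353} = - \frac{1412658325}{123}$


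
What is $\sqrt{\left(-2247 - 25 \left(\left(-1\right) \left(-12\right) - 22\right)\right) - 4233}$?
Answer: $i \sqrt{6230} \approx 78.93 i$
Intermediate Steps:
$\sqrt{\left(-2247 - 25 \left(\left(-1\right) \left(-12\right) - 22\right)\right) - 4233} = \sqrt{\left(-2247 - 25 \left(12 - 22\right)\right) - 4233} = \sqrt{\left(-2247 - 25 \left(-10\right)\right) - 4233} = \sqrt{\left(-2247 - -250\right) - 4233} = \sqrt{\left(-2247 + 250\right) - 4233} = \sqrt{-1997 - 4233} = \sqrt{-6230} = i \sqrt{6230}$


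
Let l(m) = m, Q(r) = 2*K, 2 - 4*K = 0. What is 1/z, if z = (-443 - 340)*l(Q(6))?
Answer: -1/783 ≈ -0.0012771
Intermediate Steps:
K = ½ (K = ½ - ¼*0 = ½ + 0 = ½ ≈ 0.50000)
Q(r) = 1 (Q(r) = 2*(½) = 1)
z = -783 (z = (-443 - 340)*1 = -783*1 = -783)
1/z = 1/(-783) = -1/783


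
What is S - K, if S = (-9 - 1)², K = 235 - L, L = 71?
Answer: -64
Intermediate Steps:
K = 164 (K = 235 - 1*71 = 235 - 71 = 164)
S = 100 (S = (-10)² = 100)
S - K = 100 - 1*164 = 100 - 164 = -64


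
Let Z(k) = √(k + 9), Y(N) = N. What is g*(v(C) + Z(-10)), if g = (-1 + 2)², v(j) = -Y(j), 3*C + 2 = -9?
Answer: 11/3 + I ≈ 3.6667 + 1.0*I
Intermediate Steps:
C = -11/3 (C = -⅔ + (⅓)*(-9) = -⅔ - 3 = -11/3 ≈ -3.6667)
v(j) = -j
g = 1 (g = 1² = 1)
Z(k) = √(9 + k)
g*(v(C) + Z(-10)) = 1*(-1*(-11/3) + √(9 - 10)) = 1*(11/3 + √(-1)) = 1*(11/3 + I) = 11/3 + I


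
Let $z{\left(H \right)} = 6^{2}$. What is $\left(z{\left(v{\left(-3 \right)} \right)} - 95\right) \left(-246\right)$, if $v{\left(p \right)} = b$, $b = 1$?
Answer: $14514$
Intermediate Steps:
$v{\left(p \right)} = 1$
$z{\left(H \right)} = 36$
$\left(z{\left(v{\left(-3 \right)} \right)} - 95\right) \left(-246\right) = \left(36 - 95\right) \left(-246\right) = \left(-59\right) \left(-246\right) = 14514$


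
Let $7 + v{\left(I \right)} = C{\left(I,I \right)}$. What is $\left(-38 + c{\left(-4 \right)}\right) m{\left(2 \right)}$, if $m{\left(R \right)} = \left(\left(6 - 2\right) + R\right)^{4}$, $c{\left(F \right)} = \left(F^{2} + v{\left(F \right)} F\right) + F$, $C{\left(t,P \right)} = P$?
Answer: $23328$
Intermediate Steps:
$v{\left(I \right)} = -7 + I$
$c{\left(F \right)} = F + F^{2} + F \left(-7 + F\right)$ ($c{\left(F \right)} = \left(F^{2} + \left(-7 + F\right) F\right) + F = \left(F^{2} + F \left(-7 + F\right)\right) + F = F + F^{2} + F \left(-7 + F\right)$)
$m{\left(R \right)} = \left(4 + R\right)^{4}$
$\left(-38 + c{\left(-4 \right)}\right) m{\left(2 \right)} = \left(-38 + 2 \left(-4\right) \left(-3 - 4\right)\right) \left(4 + 2\right)^{4} = \left(-38 + 2 \left(-4\right) \left(-7\right)\right) 6^{4} = \left(-38 + 56\right) 1296 = 18 \cdot 1296 = 23328$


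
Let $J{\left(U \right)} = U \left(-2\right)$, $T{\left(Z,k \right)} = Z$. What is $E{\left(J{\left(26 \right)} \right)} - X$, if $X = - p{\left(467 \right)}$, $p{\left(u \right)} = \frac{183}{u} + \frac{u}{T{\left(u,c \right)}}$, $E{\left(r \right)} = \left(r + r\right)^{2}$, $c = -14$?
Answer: $\frac{5051722}{467} \approx 10817.0$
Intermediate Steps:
$J{\left(U \right)} = - 2 U$
$E{\left(r \right)} = 4 r^{2}$ ($E{\left(r \right)} = \left(2 r\right)^{2} = 4 r^{2}$)
$p{\left(u \right)} = 1 + \frac{183}{u}$ ($p{\left(u \right)} = \frac{183}{u} + \frac{u}{u} = \frac{183}{u} + 1 = 1 + \frac{183}{u}$)
$X = - \frac{650}{467}$ ($X = - \frac{183 + 467}{467} = - \frac{650}{467} \approx -1.3919$)
$E{\left(J{\left(26 \right)} \right)} - X = 4 \left(\left(-2\right) 26\right)^{2} - - \frac{650}{467} = 4 \left(-52\right)^{2} + \frac{650}{467} = 4 \cdot 2704 + \frac{650}{467} = 10816 + \frac{650}{467} = \frac{5051722}{467}$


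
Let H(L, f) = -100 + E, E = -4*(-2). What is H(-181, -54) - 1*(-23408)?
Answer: 23316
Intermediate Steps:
E = 8
H(L, f) = -92 (H(L, f) = -100 + 8 = -92)
H(-181, -54) - 1*(-23408) = -92 - 1*(-23408) = -92 + 23408 = 23316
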